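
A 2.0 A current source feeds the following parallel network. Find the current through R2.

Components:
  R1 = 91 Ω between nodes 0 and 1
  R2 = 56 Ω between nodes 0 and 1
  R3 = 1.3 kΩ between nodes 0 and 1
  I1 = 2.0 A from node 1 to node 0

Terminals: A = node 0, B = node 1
All resistors sit directly between nodes 0 and 1, so they are in parallel and share one voltage V; the full source current 2 A splits among them.
1/R_par = 1/91 + 1/56 + 1/1300 = 0.02962 S  =>  R_par = 33.77 Ω
V = I × R_par = 2 × 33.77 = 67.53 V
I_R2 = V/R2 = 67.53/56 = 1.206 A

Final answer: 1.206 A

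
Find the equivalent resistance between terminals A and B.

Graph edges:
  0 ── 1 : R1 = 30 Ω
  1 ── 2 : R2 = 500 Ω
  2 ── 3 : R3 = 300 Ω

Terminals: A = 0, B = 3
Reduce the network between node 0 (A) and node 3 (B) by series/parallel combination:
  Rs1 = R1 + R2 (series, joined only at node 1) = 30 + 500 = 530 Ω
  Rs2 = R3 + Rs1 (series, joined only at node 2) = 300 + 530 = 830 Ω
R_eq = 830 Ω

Final answer: 830 Ω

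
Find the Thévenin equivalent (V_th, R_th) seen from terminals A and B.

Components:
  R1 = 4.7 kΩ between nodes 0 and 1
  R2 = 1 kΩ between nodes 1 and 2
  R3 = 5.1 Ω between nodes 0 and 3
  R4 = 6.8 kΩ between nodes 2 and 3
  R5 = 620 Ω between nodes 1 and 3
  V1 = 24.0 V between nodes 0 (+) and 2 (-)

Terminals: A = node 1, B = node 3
Step 1 — V_th is the open-circuit voltage V_A - V_B (nothing connected across the terminals).
Nodal analysis, taking node 2 as the 0 V reference.
Source V1 fixes V_0 = 24 V.
KCL at each unknown node (sum of currents leaving = 0; resistances in Ω):
  Node 1: (V_1 - 24)/4700 + (V_1 - 0)/1000 + (V_1 - V_3)/620 = 0
  Node 3: (V_3 - 24)/5.1 + (V_3 - 0)/6800 + (V_3 - V_1)/620 = 0
Collecting terms (coefficients in siemens):
  0.002826·V_1 - 0.001613·V_3 = 0.005106
  0.1978·V_3 - 0.001613·V_1 = 4.706
Determinant D = (0.002826)(0.1978) - (-0.001613)(-0.001613) = 0.0005564
V_1 = [(0.005106)(0.1978) - (-0.001613)(4.706)]/D = 15.46 V
V_3 = [(0.002826)(4.706) - (0.005106)(-0.001613)]/D = 23.91 V
V_th = V_1 - V_3 = 15.46 - 23.91 = -8.456 V
Step 2 — R_th: zero the source — replace V1 by a short circuit (node 2 merges into node 0) — and find the resistance seen between A (node 1) and B (node 3).
Reduce the network between node 1 (A) and node 3 (B) by series/parallel combination:
  Rp1 = R1 ‖ R2 (parallel, both between nodes 0 and 1) = 1/(1/4700 + 1/1000) = 824.6 Ω
  Rp2 = R3 ‖ R4 (parallel, both between nodes 0 and 3) = 1/(1/5.1 + 1/6800) = 5.096 Ω
  Rs1 = Rp1 + Rp2 (series, joined only at node 0) = 824.6 + 5.096 = 829.7 Ω
  Rp3 = R5 ‖ Rs1 (parallel, both between nodes 1 and 3) = 1/(1/620 + 1/829.7) = 354.8 Ω
R_th = 354.8 Ω

Final answer: V_th = -8.456 V, R_th = 354.8 Ω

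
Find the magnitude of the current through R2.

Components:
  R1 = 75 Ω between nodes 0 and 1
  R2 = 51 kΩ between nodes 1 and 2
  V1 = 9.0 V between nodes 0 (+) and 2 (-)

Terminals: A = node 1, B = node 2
Nodal analysis, taking node 2 as the 0 V reference.
Source V1 fixes V_0 = 9 V.
KCL at each unknown node (sum of currents leaving = 0; resistances in Ω):
  Node 1: (V_1 - 9)/75 + (V_1 - 0)/51000 = 0
Collecting terms: 0.01335 × V_1 = 0.12  =>  V_1 = 8.987 V
I_R2 = (V_1 - V_2)/R2 = (8.987 - 0)/51000 = 0.0001762 A
|I_R2| = 0.0001762 A

Final answer: |I_R2| = 0.0001762 A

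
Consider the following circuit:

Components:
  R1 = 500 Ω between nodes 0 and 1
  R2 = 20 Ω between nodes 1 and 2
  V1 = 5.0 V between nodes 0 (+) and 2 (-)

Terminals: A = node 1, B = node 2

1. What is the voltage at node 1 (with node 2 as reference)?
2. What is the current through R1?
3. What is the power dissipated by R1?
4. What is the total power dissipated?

Nodal analysis, taking node 2 as the 0 V reference.
Source V1 fixes V_0 = 5 V.
KCL at each unknown node (sum of currents leaving = 0; resistances in Ω):
  Node 1: (V_1 - 5)/500 + (V_1 - 0)/20 = 0
Collecting terms: 0.052 × V_1 = 0.01  =>  V_1 = 0.1923 V
Part 1:
  Read off the nodal solution: V_1 = 0.1923 V
Part 2:
  I_R1 = (V_0 - V_1)/R1 = (5 - 0.1923)/500 = 0.009615 A
  Magnitude: I_R1 = 0.009615 A
Part 3:
  I_R1 = (V_0 - V_1)/R1 = (5 - 0.1923)/500 = 0.009615 A
  P_R1 = I_R1² × R1 = (0.009615)² × 500 = 0.04623 W
Part 4:
  Power in each resistor, P = (ΔV)²/R:
    P_R1 = (5 - 0.1923)²/500 = 0.04623 W
    P_R2 = (0.1923 - 0)²/20 = 0.001849 W
  P_total = P_R1 + P_R2 = 0.04808 W

Final answers:
1. V_1 = 0.1923 V
2. I_R1 = 0.009615 A
3. P_R1 = 0.04623 W
4. P_total = 0.04808 W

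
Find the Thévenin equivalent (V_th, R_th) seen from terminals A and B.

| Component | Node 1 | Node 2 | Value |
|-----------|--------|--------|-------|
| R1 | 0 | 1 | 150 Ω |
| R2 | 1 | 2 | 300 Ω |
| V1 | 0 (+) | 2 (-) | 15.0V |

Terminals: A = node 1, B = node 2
Step 1 — V_th is the open-circuit voltage V_A - V_B (nothing connected across the terminals).
Nodal analysis, taking node 2 as the 0 V reference.
Source V1 fixes V_0 = 15 V.
KCL at each unknown node (sum of currents leaving = 0; resistances in Ω):
  Node 1: (V_1 - 15)/150 + (V_1 - 0)/300 = 0
Collecting terms: 0.01 × V_1 = 0.1  =>  V_1 = 10 V
V_th = V_1 - V_2 = 10 - 0 = 10 V
Step 2 — R_th: zero the source — replace V1 by a short circuit (node 2 merges into node 0) — and find the resistance seen between A (node 1) and B (node 0).
Reduce the network between node 1 (A) and node 0 (B) by series/parallel combination:
  Rp1 = R1 ‖ R2 (parallel, both between nodes 0 and 1) = 1/(1/150 + 1/300) = 100 Ω
R_th = 100 Ω

Final answer: V_th = 10 V, R_th = 100 Ω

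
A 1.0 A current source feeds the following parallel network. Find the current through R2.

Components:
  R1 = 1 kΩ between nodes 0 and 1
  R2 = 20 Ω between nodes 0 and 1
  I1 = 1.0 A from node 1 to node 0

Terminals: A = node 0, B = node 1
All resistors sit directly between nodes 0 and 1, so they are in parallel and share one voltage V; the full source current 1 A splits among them.
1/R_par = 1/1000 + 1/20 = 0.051 S  =>  R_par = 19.61 Ω
V = I × R_par = 1 × 19.61 = 19.61 V
I_R2 = V/R2 = 19.61/20 = 0.9804 A

Final answer: 0.9804 A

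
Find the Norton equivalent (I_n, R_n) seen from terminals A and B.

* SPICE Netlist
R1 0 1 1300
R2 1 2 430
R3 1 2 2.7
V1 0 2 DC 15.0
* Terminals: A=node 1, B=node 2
Find the Thévenin equivalent first; then I_n = V_th/R_th and R_n = R_th.
Step 1 — V_th is the open-circuit voltage V_A - V_B (nothing connected across the terminals).
Nodal analysis, taking node 2 as the 0 V reference.
Source V1 fixes V_0 = 15 V.
KCL at each unknown node (sum of currents leaving = 0; resistances in Ω):
  Node 1: (V_1 - 15)/1300 + (V_1 - 0)/430 + (V_1 - 0)/2.7 = 0
Collecting terms: 0.3735 × V_1 = 0.01154  =>  V_1 = 0.0309 V
V_th = V_1 - V_2 = 0.0309 - 0 = 0.0309 V
Step 2 — R_th: zero the source — replace V1 by a short circuit (node 2 merges into node 0) — and find the resistance seen between A (node 1) and B (node 0).
Reduce the network between node 1 (A) and node 0 (B) by series/parallel combination:
  Rp1 = R1 ‖ R2 ‖ R3 (parallel, all between nodes 0 and 1) = 1/(1/1300 + 1/430 + 1/2.7) = 2.678 Ω
R_th = 2.678 Ω
I_n = V_th/R_th = 0.0309/2.678 = 0.01154 A, and R_n = R_th = 2.678 Ω

Final answer: I_n = 0.01154 A, R_n = 2.678 Ω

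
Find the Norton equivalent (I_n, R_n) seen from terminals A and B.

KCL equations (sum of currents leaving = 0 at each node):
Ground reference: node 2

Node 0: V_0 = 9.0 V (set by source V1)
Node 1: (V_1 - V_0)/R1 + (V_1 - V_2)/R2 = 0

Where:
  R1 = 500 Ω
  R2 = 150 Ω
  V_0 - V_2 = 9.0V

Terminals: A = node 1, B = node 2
Find the Thévenin equivalent first; then I_n = V_th/R_th and R_n = R_th.
Step 1 — V_th is the open-circuit voltage V_A - V_B (nothing connected across the terminals).
Nodal analysis, taking node 2 as the 0 V reference.
Source V1 fixes V_0 = 9 V.
KCL at each unknown node (sum of currents leaving = 0; resistances in Ω):
  Node 1: (V_1 - 9)/500 + (V_1 - 0)/150 = 0
Collecting terms: 0.008667 × V_1 = 0.018  =>  V_1 = 2.077 V
V_th = V_1 - V_2 = 2.077 - 0 = 2.077 V
Step 2 — R_th: zero the source — replace V1 by a short circuit (node 2 merges into node 0) — and find the resistance seen between A (node 1) and B (node 0).
Reduce the network between node 1 (A) and node 0 (B) by series/parallel combination:
  Rp1 = R1 ‖ R2 (parallel, both between nodes 0 and 1) = 1/(1/500 + 1/150) = 115.4 Ω
R_th = 115.4 Ω
I_n = V_th/R_th = 2.077/115.4 = 0.018 A, and R_n = R_th = 115.4 Ω

Final answer: I_n = 0.018 A, R_n = 115.4 Ω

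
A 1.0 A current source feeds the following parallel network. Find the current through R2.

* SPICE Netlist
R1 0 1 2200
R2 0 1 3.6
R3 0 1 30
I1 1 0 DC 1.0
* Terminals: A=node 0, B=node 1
All resistors sit directly between nodes 0 and 1, so they are in parallel and share one voltage V; the full source current 1 A splits among them.
1/R_par = 1/2200 + 1/3.6 + 1/30 = 0.3116 S  =>  R_par = 3.21 Ω
V = I × R_par = 1 × 3.21 = 3.21 V
I_R2 = V/R2 = 3.21/3.6 = 0.8916 A

Final answer: 0.8916 A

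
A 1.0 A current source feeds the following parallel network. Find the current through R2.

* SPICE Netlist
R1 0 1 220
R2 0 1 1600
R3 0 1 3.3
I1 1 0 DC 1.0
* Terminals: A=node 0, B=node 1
All resistors sit directly between nodes 0 and 1, so they are in parallel and share one voltage V; the full source current 1 A splits among them.
1/R_par = 1/220 + 1/1600 + 1/3.3 = 0.3082 S  =>  R_par = 3.245 Ω
V = I × R_par = 1 × 3.245 = 3.245 V
I_R2 = V/R2 = 3.245/1600 = 0.002028 A

Final answer: 0.002028 A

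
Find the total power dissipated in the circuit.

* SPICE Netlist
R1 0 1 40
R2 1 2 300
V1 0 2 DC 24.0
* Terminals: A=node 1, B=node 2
Nodal analysis, taking node 2 as the 0 V reference.
Source V1 fixes V_0 = 24 V.
KCL at each unknown node (sum of currents leaving = 0; resistances in Ω):
  Node 1: (V_1 - 24)/40 + (V_1 - 0)/300 = 0
Collecting terms: 0.02833 × V_1 = 0.6  =>  V_1 = 21.18 V
Power in each resistor, P = (ΔV)²/R:
  P_R1 = (24 - 21.18)²/40 = 0.1993 W
  P_R2 = (21.18 - 0)²/300 = 1.495 W
P_total = P_R1 + P_R2 = 1.694 W

Final answer: 1.694 W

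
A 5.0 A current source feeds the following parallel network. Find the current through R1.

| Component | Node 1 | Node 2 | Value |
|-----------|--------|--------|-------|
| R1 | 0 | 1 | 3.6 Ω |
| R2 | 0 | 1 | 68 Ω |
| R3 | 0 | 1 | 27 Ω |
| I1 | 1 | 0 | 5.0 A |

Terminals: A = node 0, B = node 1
All resistors sit directly between nodes 0 and 1, so they are in parallel and share one voltage V; the full source current 5 A splits among them.
1/R_par = 1/3.6 + 1/68 + 1/27 = 0.3295 S  =>  R_par = 3.035 Ω
V = I × R_par = 5 × 3.035 = 15.17 V
I_R1 = V/R1 = 15.17/3.6 = 4.215 A

Final answer: 4.215 A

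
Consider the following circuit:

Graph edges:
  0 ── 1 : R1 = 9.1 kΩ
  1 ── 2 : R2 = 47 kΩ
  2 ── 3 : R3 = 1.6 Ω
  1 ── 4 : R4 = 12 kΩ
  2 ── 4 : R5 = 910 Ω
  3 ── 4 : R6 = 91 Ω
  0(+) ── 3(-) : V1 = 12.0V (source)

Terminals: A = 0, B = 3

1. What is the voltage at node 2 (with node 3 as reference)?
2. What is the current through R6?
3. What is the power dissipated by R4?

Nodal analysis, taking node 3 as the 0 V reference.
Source V1 fixes V_0 = 12 V.
KCL at each unknown node (sum of currents leaving = 0; resistances in Ω):
  Node 1: (V_1 - 12)/9100 + (V_1 - V_2)/47000 + (V_1 - V_4)/12000 = 0
  Node 2: (V_2 - V_1)/47000 + (V_2 - 0)/1.6 + (V_2 - V_4)/910 = 0
  Node 4: (V_4 - V_1)/12000 + (V_4 - V_2)/910 + (V_4 - 0)/91 = 0
Collecting terms (coefficients in siemens):
  0.0002145·V_1 - 0.00002128·V_2 - 0.00008333·V_4 = 0.001319
  0.6261·V_2 - 0.00002128·V_1 - 0.001099·V_4 = 0
  0.01217·V_4 - 0.00008333·V_1 - 0.001099·V_2 = 0
Solving these 3 simultaneous equations (Gaussian elimination) gives:
  V_1 = 6.164 V, V_2 = 0.0002836 V, V_4 = 0.04223 V
Part 1:
  Read off the nodal solution: V_2 = 0.0002836 V
Part 2:
  I_R6 = (V_3 - V_4)/R6 = (0 - 0.04223)/91 = -0.0004641 A
  Magnitude: I_R6 = 0.0004641 A
Part 3:
  I_R4 = (V_1 - V_4)/R4 = (6.164 - 0.04223)/12000 = 0.0005102 A
  P_R4 = I_R4² × R4 = (0.0005102)² × 12000 = 0.003123 W

Final answers:
1. V_2 = 0.0002836 V
2. I_R6 = 0.0004641 A
3. P_R4 = 0.003123 W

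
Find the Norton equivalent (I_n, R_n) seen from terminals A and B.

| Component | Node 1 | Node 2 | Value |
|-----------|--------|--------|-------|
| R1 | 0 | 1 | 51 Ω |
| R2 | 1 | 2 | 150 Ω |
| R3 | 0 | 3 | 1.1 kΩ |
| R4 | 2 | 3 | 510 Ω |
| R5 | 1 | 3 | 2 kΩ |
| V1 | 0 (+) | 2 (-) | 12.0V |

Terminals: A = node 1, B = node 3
Find the Thévenin equivalent first; then I_n = V_th/R_th and R_n = R_th.
Step 1 — V_th is the open-circuit voltage V_A - V_B (nothing connected across the terminals).
Nodal analysis, taking node 2 as the 0 V reference.
Source V1 fixes V_0 = 12 V.
KCL at each unknown node (sum of currents leaving = 0; resistances in Ω):
  Node 1: (V_1 - 12)/51 + (V_1 - 0)/150 + (V_1 - V_3)/2000 = 0
  Node 3: (V_3 - 12)/1100 + (V_3 - 0)/510 + (V_3 - V_1)/2000 = 0
Collecting terms (coefficients in siemens):
  0.02677·V_1 - 0.0005·V_3 = 0.2353
  0.00337·V_3 - 0.0005·V_1 = 0.01091
Determinant D = (0.02677)(0.00337) - (-0.0005)(-0.0005) = 0.00008998
V_1 = [(0.2353)(0.00337) - (-0.0005)(0.01091)]/D = 8.873 V
V_3 = [(0.02677)(0.01091) - (0.2353)(-0.0005)]/D = 4.554 V
V_th = V_1 - V_3 = 8.873 - 4.554 = 4.319 V
Step 2 — R_th: zero the source — replace V1 by a short circuit (node 2 merges into node 0) — and find the resistance seen between A (node 1) and B (node 3).
Reduce the network between node 1 (A) and node 3 (B) by series/parallel combination:
  Rp1 = R1 ‖ R2 (parallel, both between nodes 0 and 1) = 1/(1/51 + 1/150) = 38.06 Ω
  Rp2 = R3 ‖ R4 (parallel, both between nodes 0 and 3) = 1/(1/1100 + 1/510) = 348.4 Ω
  Rs1 = Rp1 + Rp2 (series, joined only at node 0) = 38.06 + 348.4 = 386.5 Ω
  Rp3 = R5 ‖ Rs1 (parallel, both between nodes 1 and 3) = 1/(1/2000 + 1/386.5) = 323.9 Ω
R_th = 323.9 Ω
I_n = V_th/R_th = 4.319/323.9 = 0.01333 A, and R_n = R_th = 323.9 Ω

Final answer: I_n = 0.01333 A, R_n = 323.9 Ω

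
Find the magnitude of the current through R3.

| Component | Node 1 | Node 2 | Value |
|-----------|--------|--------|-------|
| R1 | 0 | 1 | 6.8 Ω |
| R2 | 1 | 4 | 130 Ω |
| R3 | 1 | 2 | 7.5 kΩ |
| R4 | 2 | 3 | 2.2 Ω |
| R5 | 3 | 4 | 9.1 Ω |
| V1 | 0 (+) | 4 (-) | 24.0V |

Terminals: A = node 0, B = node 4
Nodal analysis, taking node 4 as the 0 V reference.
Source V1 fixes V_0 = 24 V.
KCL at each unknown node (sum of currents leaving = 0; resistances in Ω):
  Node 1: (V_1 - 24)/6.8 + (V_1 - 0)/130 + (V_1 - V_2)/7500 = 0
  Node 2: (V_2 - V_1)/7500 + (V_2 - V_3)/2.2 = 0
  Node 3: (V_3 - V_2)/2.2 + (V_3 - 0)/9.1 = 0
Collecting terms (coefficients in siemens):
  0.1549·V_1 - 0.0001333·V_2 = 3.529
  0.4547·V_2 - 0.0001333·V_1 - 0.4545·V_3 = 0
  0.5644·V_3 - 0.4545·V_2 = 0
Solving these 3 simultaneous equations (Gaussian elimination) gives:
  V_1 = 22.79 V, V_2 = 0.03428 V, V_3 = 0.02761 V
I_R3 = (V_1 - V_2)/R3 = (22.79 - 0.03428)/7500 = 0.003034 A
|I_R3| = 0.003034 A

Final answer: |I_R3| = 0.003034 A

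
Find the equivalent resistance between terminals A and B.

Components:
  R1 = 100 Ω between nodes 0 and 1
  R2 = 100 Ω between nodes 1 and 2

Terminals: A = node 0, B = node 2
Reduce the network between node 0 (A) and node 2 (B) by series/parallel combination:
  Rs1 = R1 + R2 (series, joined only at node 1) = 100 + 100 = 200 Ω
R_eq = 200 Ω

Final answer: 200 Ω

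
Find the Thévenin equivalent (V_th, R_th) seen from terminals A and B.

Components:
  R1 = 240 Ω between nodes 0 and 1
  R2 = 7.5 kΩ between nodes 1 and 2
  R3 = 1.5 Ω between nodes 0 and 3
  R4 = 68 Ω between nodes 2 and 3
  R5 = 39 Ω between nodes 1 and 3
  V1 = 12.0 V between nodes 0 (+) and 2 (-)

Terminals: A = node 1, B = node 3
Step 1 — V_th is the open-circuit voltage V_A - V_B (nothing connected across the terminals).
Nodal analysis, taking node 2 as the 0 V reference.
Source V1 fixes V_0 = 12 V.
KCL at each unknown node (sum of currents leaving = 0; resistances in Ω):
  Node 1: (V_1 - 12)/240 + (V_1 - 0)/7500 + (V_1 - V_3)/39 = 0
  Node 3: (V_3 - 12)/1.5 + (V_3 - 0)/68 + (V_3 - V_1)/39 = 0
Collecting terms (coefficients in siemens):
  0.02994·V_1 - 0.02564·V_3 = 0.05
  0.707·V_3 - 0.02564·V_1 = 8
Determinant D = (0.02994)(0.707) - (-0.02564)(-0.02564) = 0.02051
V_1 = [(0.05)(0.707) - (-0.02564)(8)]/D = 11.72 V
V_3 = [(0.02994)(8) - (0.05)(-0.02564)]/D = 11.74 V
V_th = V_1 - V_3 = 11.72 - 11.74 = -0.01616 V
Step 2 — R_th: zero the source — replace V1 by a short circuit (node 2 merges into node 0) — and find the resistance seen between A (node 1) and B (node 3).
Reduce the network between node 1 (A) and node 3 (B) by series/parallel combination:
  Rp1 = R1 ‖ R2 (parallel, both between nodes 0 and 1) = 1/(1/240 + 1/7500) = 232.6 Ω
  Rp2 = R3 ‖ R4 (parallel, both between nodes 0 and 3) = 1/(1/1.5 + 1/68) = 1.468 Ω
  Rs1 = Rp1 + Rp2 (series, joined only at node 0) = 232.6 + 1.468 = 234 Ω
  Rp3 = R5 ‖ Rs1 (parallel, both between nodes 1 and 3) = 1/(1/39 + 1/234) = 33.43 Ω
R_th = 33.43 Ω

Final answer: V_th = -0.01616 V, R_th = 33.43 Ω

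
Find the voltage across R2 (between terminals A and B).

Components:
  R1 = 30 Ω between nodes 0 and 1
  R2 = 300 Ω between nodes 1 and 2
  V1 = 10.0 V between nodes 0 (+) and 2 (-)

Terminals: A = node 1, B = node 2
R1 and R2 are in series across V1 (node 0 → node 1 → node 2), and the output A–B is taken across R2, so this is a voltage divider.
Series current: I = V1/(R1 + R2) = 10/(30 + 300) = 10/330 = 0.0303 A
V_R2 = I × R2 = V1 × R2/(R1 + R2) = 10 × 300/330 = 9.091 V

Final answer: 9.091 V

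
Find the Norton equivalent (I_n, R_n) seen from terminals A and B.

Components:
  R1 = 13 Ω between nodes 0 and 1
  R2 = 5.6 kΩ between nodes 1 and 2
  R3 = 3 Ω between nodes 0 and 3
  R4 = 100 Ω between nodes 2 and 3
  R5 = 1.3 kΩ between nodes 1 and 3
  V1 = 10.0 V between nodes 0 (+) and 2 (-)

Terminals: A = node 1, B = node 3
Find the Thévenin equivalent first; then I_n = V_th/R_th and R_n = R_th.
Step 1 — V_th is the open-circuit voltage V_A - V_B (nothing connected across the terminals).
Nodal analysis, taking node 2 as the 0 V reference.
Source V1 fixes V_0 = 10 V.
KCL at each unknown node (sum of currents leaving = 0; resistances in Ω):
  Node 1: (V_1 - 10)/13 + (V_1 - 0)/5600 + (V_1 - V_3)/1300 = 0
  Node 3: (V_3 - 10)/3 + (V_3 - 0)/100 + (V_3 - V_1)/1300 = 0
Collecting terms (coefficients in siemens):
  0.07787·V_1 - 0.0007692·V_3 = 0.7692
  0.3441·V_3 - 0.0007692·V_1 = 3.333
Determinant D = (0.07787)(0.3441) - (-0.0007692)(-0.0007692) = 0.02679
V_1 = [(0.7692)(0.3441) - (-0.0007692)(3.333)]/D = 9.974 V
V_3 = [(0.07787)(3.333) - (0.7692)(-0.0007692)]/D = 9.709 V
V_th = V_1 - V_3 = 9.974 - 9.709 = 0.2649 V
Step 2 — R_th: zero the source — replace V1 by a short circuit (node 2 merges into node 0) — and find the resistance seen between A (node 1) and B (node 3).
Reduce the network between node 1 (A) and node 3 (B) by series/parallel combination:
  Rp1 = R1 ‖ R2 (parallel, both between nodes 0 and 1) = 1/(1/13 + 1/5600) = 12.97 Ω
  Rp2 = R3 ‖ R4 (parallel, both between nodes 0 and 3) = 1/(1/3 + 1/100) = 2.913 Ω
  Rs1 = Rp1 + Rp2 (series, joined only at node 0) = 12.97 + 2.913 = 15.88 Ω
  Rp3 = R5 ‖ Rs1 (parallel, both between nodes 1 and 3) = 1/(1/1300 + 1/15.88) = 15.69 Ω
R_th = 15.69 Ω
I_n = V_th/R_th = 0.2649/15.69 = 0.01688 A, and R_n = R_th = 15.69 Ω

Final answer: I_n = 0.01688 A, R_n = 15.69 Ω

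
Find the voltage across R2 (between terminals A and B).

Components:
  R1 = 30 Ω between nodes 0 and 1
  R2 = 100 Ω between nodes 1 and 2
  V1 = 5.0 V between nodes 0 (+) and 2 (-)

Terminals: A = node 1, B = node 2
R1 and R2 are in series across V1 (node 0 → node 1 → node 2), and the output A–B is taken across R2, so this is a voltage divider.
Series current: I = V1/(R1 + R2) = 5/(30 + 100) = 5/130 = 0.03846 A
V_R2 = I × R2 = V1 × R2/(R1 + R2) = 5 × 100/130 = 3.846 V

Final answer: 3.846 V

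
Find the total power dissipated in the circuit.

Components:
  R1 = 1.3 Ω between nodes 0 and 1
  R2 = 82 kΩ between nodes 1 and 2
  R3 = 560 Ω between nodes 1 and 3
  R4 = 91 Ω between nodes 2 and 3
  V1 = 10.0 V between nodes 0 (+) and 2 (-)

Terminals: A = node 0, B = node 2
Nodal analysis, taking node 2 as the 0 V reference.
Source V1 fixes V_0 = 10 V.
KCL at each unknown node (sum of currents leaving = 0; resistances in Ω):
  Node 1: (V_1 - 10)/1.3 + (V_1 - 0)/82000 + (V_1 - V_3)/560 = 0
  Node 3: (V_3 - V_1)/560 + (V_3 - 0)/91 = 0
Collecting terms (coefficients in siemens):
  0.771·V_1 - 0.001786·V_3 = 7.692
  0.01277·V_3 - 0.001786·V_1 = 0
Determinant D = (0.771)(0.01277) - (-0.001786)(-0.001786) = 0.009846
V_1 = [(7.692)(0.01277) - (-0.001786)(0)]/D = 9.98 V
V_3 = [(0.771)(0) - (7.692)(-0.001786)]/D = 1.395 V
Power in each resistor, P = (ΔV)²/R:
  P_R1 = (10 - 9.98)²/1.3 = 0.0003104 W
  P_R2 = (9.98 - 0)²/82000 = 0.001215 W
  P_R3 = (9.98 - 1.395)²/560 = 0.1316 W
  P_R4 = (0 - 1.395)²/91 = 0.02139 W
P_total = P_R1 + P_R2 + P_R3 + P_R4 = 0.1545 W

Final answer: 0.1545 W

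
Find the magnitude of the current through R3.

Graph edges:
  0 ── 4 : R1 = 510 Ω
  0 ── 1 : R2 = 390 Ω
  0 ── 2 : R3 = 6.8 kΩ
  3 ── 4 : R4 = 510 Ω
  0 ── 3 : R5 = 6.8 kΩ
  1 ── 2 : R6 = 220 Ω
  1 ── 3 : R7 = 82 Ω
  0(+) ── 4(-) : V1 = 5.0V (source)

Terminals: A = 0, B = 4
Nodal analysis, taking node 4 as the 0 V reference.
Source V1 fixes V_0 = 5 V.
KCL at each unknown node (sum of currents leaving = 0; resistances in Ω):
  Node 1: (V_1 - 5)/390 + (V_1 - V_2)/220 + (V_1 - V_3)/82 = 0
  Node 2: (V_2 - 5)/6800 + (V_2 - V_1)/220 = 0
  Node 3: (V_3 - 0)/510 + (V_3 - 5)/6800 + (V_3 - V_1)/82 = 0
Collecting terms (coefficients in siemens):
  0.0193·V_1 - 0.004545·V_2 - 0.0122·V_3 = 0.01282
  0.004693·V_2 - 0.004545·V_1 = 0.0007353
  0.0143·V_3 - 0.0122·V_1 = 0.0007353
Solving these 3 simultaneous equations (Gaussian elimination) gives:
  V_1 = 3.144 V, V_2 = 3.202 V, V_3 = 2.732 V
I_R3 = (V_0 - V_2)/R3 = (5 - 3.202)/6800 = 0.0002644 A
|I_R3| = 0.0002644 A

Final answer: |I_R3| = 0.0002644 A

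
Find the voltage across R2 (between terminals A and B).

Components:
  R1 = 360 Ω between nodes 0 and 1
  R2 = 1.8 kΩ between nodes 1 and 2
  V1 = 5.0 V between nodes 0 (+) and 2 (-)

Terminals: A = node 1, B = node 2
R1 and R2 are in series across V1 (node 0 → node 1 → node 2), and the output A–B is taken across R2, so this is a voltage divider.
Series current: I = V1/(R1 + R2) = 5/(360 + 1800) = 5/2160 = 0.002315 A
V_R2 = I × R2 = V1 × R2/(R1 + R2) = 5 × 1800/2160 = 4.167 V

Final answer: 4.167 V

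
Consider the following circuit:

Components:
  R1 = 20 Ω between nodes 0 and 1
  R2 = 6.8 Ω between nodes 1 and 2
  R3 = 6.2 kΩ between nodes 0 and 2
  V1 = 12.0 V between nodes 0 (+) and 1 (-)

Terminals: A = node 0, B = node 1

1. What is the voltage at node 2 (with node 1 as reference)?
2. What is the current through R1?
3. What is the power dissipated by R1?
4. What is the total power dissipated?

Nodal analysis, taking node 1 as the 0 V reference.
Source V1 fixes V_0 = 12 V.
KCL at each unknown node (sum of currents leaving = 0; resistances in Ω):
  Node 2: (V_2 - 0)/6.8 + (V_2 - 12)/6200 = 0
Collecting terms: 0.1472 × V_2 = 0.001935  =>  V_2 = 0.01315 V
Part 1:
  Read off the nodal solution: V_2 = 0.01315 V
Part 2:
  I_R1 = (V_0 - V_1)/R1 = (12 - 0)/20 = 0.6 A
  Magnitude: I_R1 = 0.6 A
Part 3:
  I_R1 = (V_0 - V_1)/R1 = (12 - 0)/20 = 0.6 A
  P_R1 = I_R1² × R1 = (0.6)² × 20 = 7.2 W
Part 4:
  Power in each resistor, P = (ΔV)²/R:
    P_R1 = (12 - 0)²/20 = 7.2 W
    P_R2 = (0 - 0.01315)²/6.8 = 0.00002542 W
    P_R3 = (12 - 0.01315)²/6200 = 0.02317 W
  P_total = P_R1 + P_R2 + P_R3 = 7.223 W

Final answers:
1. V_2 = 0.01315 V
2. I_R1 = 0.6 A
3. P_R1 = 7.2 W
4. P_total = 7.223 W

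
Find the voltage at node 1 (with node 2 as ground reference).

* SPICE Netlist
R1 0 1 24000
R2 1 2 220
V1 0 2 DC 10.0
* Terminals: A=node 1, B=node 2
Nodal analysis, taking node 2 as the 0 V reference.
Source V1 fixes V_0 = 10 V.
KCL at each unknown node (sum of currents leaving = 0; resistances in Ω):
  Node 1: (V_1 - 10)/24000 + (V_1 - 0)/220 = 0
Collecting terms: 0.004587 × V_1 = 0.0004167  =>  V_1 = 0.09083 V
The requested potential is V_1 = 0.09083 V.

Final answer: V_1 = 0.09083 V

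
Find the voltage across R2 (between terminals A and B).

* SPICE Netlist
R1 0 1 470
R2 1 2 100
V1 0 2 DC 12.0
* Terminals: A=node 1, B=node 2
R1 and R2 are in series across V1 (node 0 → node 1 → node 2), and the output A–B is taken across R2, so this is a voltage divider.
Series current: I = V1/(R1 + R2) = 12/(470 + 100) = 12/570 = 0.02105 A
V_R2 = I × R2 = V1 × R2/(R1 + R2) = 12 × 100/570 = 2.105 V

Final answer: 2.105 V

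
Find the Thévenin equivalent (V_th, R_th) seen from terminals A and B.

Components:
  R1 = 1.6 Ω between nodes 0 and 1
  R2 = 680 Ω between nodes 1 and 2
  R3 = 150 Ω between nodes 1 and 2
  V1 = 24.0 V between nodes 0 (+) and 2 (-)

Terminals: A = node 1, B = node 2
Step 1 — V_th is the open-circuit voltage V_A - V_B (nothing connected across the terminals).
Nodal analysis, taking node 2 as the 0 V reference.
Source V1 fixes V_0 = 24 V.
KCL at each unknown node (sum of currents leaving = 0; resistances in Ω):
  Node 1: (V_1 - 24)/1.6 + (V_1 - 0)/680 + (V_1 - 0)/150 = 0
Collecting terms: 0.6331 × V_1 = 15  =>  V_1 = 23.69 V
V_th = V_1 - V_2 = 23.69 - 0 = 23.69 V
Step 2 — R_th: zero the source — replace V1 by a short circuit (node 2 merges into node 0) — and find the resistance seen between A (node 1) and B (node 0).
Reduce the network between node 1 (A) and node 0 (B) by series/parallel combination:
  Rp1 = R1 ‖ R2 ‖ R3 (parallel, all between nodes 0 and 1) = 1/(1/1.6 + 1/680 + 1/150) = 1.579 Ω
R_th = 1.579 Ω

Final answer: V_th = 23.69 V, R_th = 1.579 Ω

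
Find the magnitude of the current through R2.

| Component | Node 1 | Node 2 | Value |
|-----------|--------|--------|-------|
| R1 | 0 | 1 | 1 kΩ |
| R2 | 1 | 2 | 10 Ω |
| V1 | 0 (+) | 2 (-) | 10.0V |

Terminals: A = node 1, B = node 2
Nodal analysis, taking node 2 as the 0 V reference.
Source V1 fixes V_0 = 10 V.
KCL at each unknown node (sum of currents leaving = 0; resistances in Ω):
  Node 1: (V_1 - 10)/1000 + (V_1 - 0)/10 = 0
Collecting terms: 0.101 × V_1 = 0.01  =>  V_1 = 0.09901 V
I_R2 = (V_1 - V_2)/R2 = (0.09901 - 0)/10 = 0.009901 A
|I_R2| = 0.009901 A

Final answer: |I_R2| = 0.009901 A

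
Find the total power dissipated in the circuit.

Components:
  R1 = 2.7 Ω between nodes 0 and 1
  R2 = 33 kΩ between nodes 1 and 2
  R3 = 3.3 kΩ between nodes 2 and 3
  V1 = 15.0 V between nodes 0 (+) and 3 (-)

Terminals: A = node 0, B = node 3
Nodal analysis, taking node 3 as the 0 V reference.
Source V1 fixes V_0 = 15 V.
KCL at each unknown node (sum of currents leaving = 0; resistances in Ω):
  Node 1: (V_1 - 15)/2.7 + (V_1 - V_2)/33000 = 0
  Node 2: (V_2 - V_1)/33000 + (V_2 - 0)/3300 = 0
Collecting terms (coefficients in siemens):
  0.3704·V_1 - 0.0000303·V_2 = 5.556
  0.0003333·V_2 - 0.0000303·V_1 = 0
Determinant D = (0.3704)(0.0003333) - (-0.0000303)(-0.0000303) = 0.0001235
V_1 = [(5.556)(0.0003333) - (-0.0000303)(0)]/D = 15 V
V_2 = [(0.3704)(0) - (5.556)(-0.0000303)]/D = 1.364 V
Power in each resistor, P = (ΔV)²/R:
  P_R1 = (15 - 15)²/2.7 = 0.000000461 W
  P_R2 = (15 - 1.364)²/33000 = 0.005634 W
  P_R3 = (1.364 - 0)²/3300 = 0.0005634 W
P_total = P_R1 + P_R2 + P_R3 = 0.006198 W

Final answer: 0.006198 W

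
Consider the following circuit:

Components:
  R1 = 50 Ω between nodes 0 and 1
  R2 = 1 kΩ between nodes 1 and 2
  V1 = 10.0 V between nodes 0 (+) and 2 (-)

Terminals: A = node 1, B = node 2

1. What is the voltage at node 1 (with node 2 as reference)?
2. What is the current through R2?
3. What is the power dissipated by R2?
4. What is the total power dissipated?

Nodal analysis, taking node 2 as the 0 V reference.
Source V1 fixes V_0 = 10 V.
KCL at each unknown node (sum of currents leaving = 0; resistances in Ω):
  Node 1: (V_1 - 10)/50 + (V_1 - 0)/1000 = 0
Collecting terms: 0.021 × V_1 = 0.2  =>  V_1 = 9.524 V
Part 1:
  Read off the nodal solution: V_1 = 9.524 V
Part 2:
  I_R2 = (V_1 - V_2)/R2 = (9.524 - 0)/1000 = 0.009524 A
  Magnitude: I_R2 = 0.009524 A
Part 3:
  I_R2 = (V_1 - V_2)/R2 = (9.524 - 0)/1000 = 0.009524 A
  P_R2 = I_R2² × R2 = (0.009524)² × 1000 = 0.0907 W
Part 4:
  Power in each resistor, P = (ΔV)²/R:
    P_R1 = (10 - 9.524)²/50 = 0.004535 W
    P_R2 = (9.524 - 0)²/1000 = 0.0907 W
  P_total = P_R1 + P_R2 = 0.09524 W

Final answers:
1. V_1 = 9.524 V
2. I_R2 = 0.009524 A
3. P_R2 = 0.0907 W
4. P_total = 0.09524 W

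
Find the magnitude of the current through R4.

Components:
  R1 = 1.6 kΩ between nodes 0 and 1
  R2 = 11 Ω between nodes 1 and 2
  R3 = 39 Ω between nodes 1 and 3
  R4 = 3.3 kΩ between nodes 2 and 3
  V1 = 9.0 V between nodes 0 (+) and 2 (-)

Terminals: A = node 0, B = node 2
Nodal analysis, taking node 2 as the 0 V reference.
Source V1 fixes V_0 = 9 V.
KCL at each unknown node (sum of currents leaving = 0; resistances in Ω):
  Node 1: (V_1 - 9)/1600 + (V_1 - 0)/11 + (V_1 - V_3)/39 = 0
  Node 3: (V_3 - V_1)/39 + (V_3 - 0)/3300 = 0
Collecting terms (coefficients in siemens):
  0.1172·V_1 - 0.02564·V_3 = 0.005625
  0.02594·V_3 - 0.02564·V_1 = 0
Determinant D = (0.1172)(0.02594) - (-0.02564)(-0.02564) = 0.002383
V_1 = [(0.005625)(0.02594) - (-0.02564)(0)]/D = 0.06125 V
V_3 = [(0.1172)(0) - (0.005625)(-0.02564)]/D = 0.06054 V
I_R4 = (V_2 - V_3)/R4 = (0 - 0.06054)/3300 = -0.00001834 A
|I_R4| = 0.00001834 A

Final answer: |I_R4| = 1.834e-05 A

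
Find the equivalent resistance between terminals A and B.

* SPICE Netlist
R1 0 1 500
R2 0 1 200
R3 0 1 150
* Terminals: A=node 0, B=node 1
Reduce the network between node 0 (A) and node 1 (B) by series/parallel combination:
  Rp1 = R1 ‖ R2 ‖ R3 (parallel, all between nodes 0 and 1) = 1/(1/500 + 1/200 + 1/150) = 73.17 Ω
R_eq = 73.17 Ω

Final answer: 73.17 Ω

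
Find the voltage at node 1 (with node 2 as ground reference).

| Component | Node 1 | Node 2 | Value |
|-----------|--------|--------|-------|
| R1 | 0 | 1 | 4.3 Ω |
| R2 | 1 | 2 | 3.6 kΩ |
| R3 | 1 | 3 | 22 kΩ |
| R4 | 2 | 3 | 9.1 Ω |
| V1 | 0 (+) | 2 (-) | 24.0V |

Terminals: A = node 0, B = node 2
Nodal analysis, taking node 2 as the 0 V reference.
Source V1 fixes V_0 = 24 V.
KCL at each unknown node (sum of currents leaving = 0; resistances in Ω):
  Node 1: (V_1 - 24)/4.3 + (V_1 - 0)/3600 + (V_1 - V_3)/22000 = 0
  Node 3: (V_3 - V_1)/22000 + (V_3 - 0)/9.1 = 0
Collecting terms (coefficients in siemens):
  0.2329·V_1 - 0.00004545·V_3 = 5.581
  0.1099·V_3 - 0.00004545·V_1 = 0
Determinant D = (0.2329)(0.1099) - (-0.00004545)(-0.00004545) = 0.0256
V_1 = [(5.581)(0.1099) - (-0.00004545)(0)]/D = 23.97 V
V_3 = [(0.2329)(0) - (5.581)(-0.00004545)]/D = 0.009909 V
The requested potential is V_1 = 23.97 V.

Final answer: V_1 = 23.97 V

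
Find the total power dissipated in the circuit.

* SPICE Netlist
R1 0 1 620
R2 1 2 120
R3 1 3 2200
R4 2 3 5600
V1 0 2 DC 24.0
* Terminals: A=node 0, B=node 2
Nodal analysis, taking node 2 as the 0 V reference.
Source V1 fixes V_0 = 24 V.
KCL at each unknown node (sum of currents leaving = 0; resistances in Ω):
  Node 1: (V_1 - 24)/620 + (V_1 - 0)/120 + (V_1 - V_3)/2200 = 0
  Node 3: (V_3 - V_1)/2200 + (V_3 - 0)/5600 = 0
Collecting terms (coefficients in siemens):
  0.0104·V_1 - 0.0004545·V_3 = 0.03871
  0.0006331·V_3 - 0.0004545·V_1 = 0
Determinant D = (0.0104)(0.0006331) - (-0.0004545)(-0.0004545) = 0.000006378
V_1 = [(0.03871)(0.0006331) - (-0.0004545)(0)]/D = 3.842 V
V_3 = [(0.0104)(0) - (0.03871)(-0.0004545)]/D = 2.759 V
Power in each resistor, P = (ΔV)²/R:
  P_R1 = (24 - 3.842)²/620 = 0.6554 W
  P_R2 = (3.842 - 0)²/120 = 0.123 W
  P_R3 = (3.842 - 2.759)²/2200 = 0.0005339 W
  P_R4 = (0 - 2.759)²/5600 = 0.001359 W
P_total = P_R1 + P_R2 + P_R3 + P_R4 = 0.7803 W

Final answer: 0.7803 W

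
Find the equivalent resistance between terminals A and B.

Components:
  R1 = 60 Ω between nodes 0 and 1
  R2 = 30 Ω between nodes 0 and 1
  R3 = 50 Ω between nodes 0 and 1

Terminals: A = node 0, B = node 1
Reduce the network between node 0 (A) and node 1 (B) by series/parallel combination:
  Rp1 = R1 ‖ R2 ‖ R3 (parallel, all between nodes 0 and 1) = 1/(1/60 + 1/30 + 1/50) = 14.29 Ω
R_eq = 14.29 Ω

Final answer: 14.29 Ω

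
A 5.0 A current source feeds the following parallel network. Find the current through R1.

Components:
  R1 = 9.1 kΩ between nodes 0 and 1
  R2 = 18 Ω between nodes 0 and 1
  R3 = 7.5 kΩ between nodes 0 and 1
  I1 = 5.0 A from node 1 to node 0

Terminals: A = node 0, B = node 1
All resistors sit directly between nodes 0 and 1, so they are in parallel and share one voltage V; the full source current 5 A splits among them.
1/R_par = 1/9100 + 1/18 + 1/7500 = 0.0558 S  =>  R_par = 17.92 Ω
V = I × R_par = 5 × 17.92 = 89.61 V
I_R1 = V/R1 = 89.61/9100 = 0.009847 A

Final answer: 0.009847 A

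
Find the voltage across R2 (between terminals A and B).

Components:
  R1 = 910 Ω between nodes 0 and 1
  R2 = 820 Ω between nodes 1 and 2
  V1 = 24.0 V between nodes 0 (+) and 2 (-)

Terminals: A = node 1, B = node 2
R1 and R2 are in series across V1 (node 0 → node 1 → node 2), and the output A–B is taken across R2, so this is a voltage divider.
Series current: I = V1/(R1 + R2) = 24/(910 + 820) = 24/1730 = 0.01387 A
V_R2 = I × R2 = V1 × R2/(R1 + R2) = 24 × 820/1730 = 11.38 V

Final answer: 11.38 V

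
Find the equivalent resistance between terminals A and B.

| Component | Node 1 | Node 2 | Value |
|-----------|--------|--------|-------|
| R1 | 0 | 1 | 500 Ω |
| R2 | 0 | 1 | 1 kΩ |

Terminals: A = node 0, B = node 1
Reduce the network between node 0 (A) and node 1 (B) by series/parallel combination:
  Rp1 = R1 ‖ R2 (parallel, both between nodes 0 and 1) = 1/(1/500 + 1/1000) = 333.3 Ω
R_eq = 333.3 Ω

Final answer: 333.3 Ω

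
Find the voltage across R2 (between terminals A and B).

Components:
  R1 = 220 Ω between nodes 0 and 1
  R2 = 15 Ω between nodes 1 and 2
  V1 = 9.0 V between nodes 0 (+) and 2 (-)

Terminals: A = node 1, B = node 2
R1 and R2 are in series across V1 (node 0 → node 1 → node 2), and the output A–B is taken across R2, so this is a voltage divider.
Series current: I = V1/(R1 + R2) = 9/(220 + 15) = 9/235 = 0.0383 A
V_R2 = I × R2 = V1 × R2/(R1 + R2) = 9 × 15/235 = 0.5745 V

Final answer: 0.5745 V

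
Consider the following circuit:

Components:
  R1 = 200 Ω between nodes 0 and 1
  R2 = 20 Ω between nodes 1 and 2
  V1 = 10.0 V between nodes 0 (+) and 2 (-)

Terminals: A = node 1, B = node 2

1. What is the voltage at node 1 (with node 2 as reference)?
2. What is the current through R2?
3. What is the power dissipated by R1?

Nodal analysis, taking node 2 as the 0 V reference.
Source V1 fixes V_0 = 10 V.
KCL at each unknown node (sum of currents leaving = 0; resistances in Ω):
  Node 1: (V_1 - 10)/200 + (V_1 - 0)/20 = 0
Collecting terms: 0.055 × V_1 = 0.05  =>  V_1 = 0.9091 V
Part 1:
  Read off the nodal solution: V_1 = 0.9091 V
Part 2:
  I_R2 = (V_1 - V_2)/R2 = (0.9091 - 0)/20 = 0.04545 A
  Magnitude: I_R2 = 0.04545 A
Part 3:
  I_R1 = (V_0 - V_1)/R1 = (10 - 0.9091)/200 = 0.04545 A
  P_R1 = I_R1² × R1 = (0.04545)² × 200 = 0.4132 W

Final answers:
1. V_1 = 0.9091 V
2. I_R2 = 0.04545 A
3. P_R1 = 0.4132 W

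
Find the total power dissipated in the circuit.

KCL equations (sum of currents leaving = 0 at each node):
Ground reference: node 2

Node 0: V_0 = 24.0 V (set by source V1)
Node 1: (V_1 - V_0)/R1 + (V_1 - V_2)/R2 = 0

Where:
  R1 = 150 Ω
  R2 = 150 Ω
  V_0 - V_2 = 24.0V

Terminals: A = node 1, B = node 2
Nodal analysis, taking node 2 as the 0 V reference.
Source V1 fixes V_0 = 24 V.
KCL at each unknown node (sum of currents leaving = 0; resistances in Ω):
  Node 1: (V_1 - 24)/150 + (V_1 - 0)/150 = 0
Collecting terms: 0.01333 × V_1 = 0.16  =>  V_1 = 12 V
Power in each resistor, P = (ΔV)²/R:
  P_R1 = (24 - 12)²/150 = 0.96 W
  P_R2 = (12 - 0)²/150 = 0.96 W
P_total = P_R1 + P_R2 = 1.92 W

Final answer: 1.92 W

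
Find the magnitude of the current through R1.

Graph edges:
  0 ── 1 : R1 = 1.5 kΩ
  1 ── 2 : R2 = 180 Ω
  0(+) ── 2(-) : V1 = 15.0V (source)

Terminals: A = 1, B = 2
Nodal analysis, taking node 2 as the 0 V reference.
Source V1 fixes V_0 = 15 V.
KCL at each unknown node (sum of currents leaving = 0; resistances in Ω):
  Node 1: (V_1 - 15)/1500 + (V_1 - 0)/180 = 0
Collecting terms: 0.006222 × V_1 = 0.01  =>  V_1 = 1.607 V
I_R1 = (V_0 - V_1)/R1 = (15 - 1.607)/1500 = 0.008929 A
|I_R1| = 0.008929 A

Final answer: |I_R1| = 0.008929 A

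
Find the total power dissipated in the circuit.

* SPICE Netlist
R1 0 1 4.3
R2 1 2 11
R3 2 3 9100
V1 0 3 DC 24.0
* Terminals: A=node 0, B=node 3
Nodal analysis, taking node 3 as the 0 V reference.
Source V1 fixes V_0 = 24 V.
KCL at each unknown node (sum of currents leaving = 0; resistances in Ω):
  Node 1: (V_1 - 24)/4.3 + (V_1 - V_2)/11 = 0
  Node 2: (V_2 - V_1)/11 + (V_2 - 0)/9100 = 0
Collecting terms (coefficients in siemens):
  0.3235·V_1 - 0.09091·V_2 = 5.581
  0.09102·V_2 - 0.09091·V_1 = 0
Determinant D = (0.3235)(0.09102) - (-0.09091)(-0.09091) = 0.02118
V_1 = [(5.581)(0.09102) - (-0.09091)(0)]/D = 23.99 V
V_2 = [(0.3235)(0) - (5.581)(-0.09091)]/D = 23.96 V
Power in each resistor, P = (ΔV)²/R:
  P_R1 = (24 - 23.99)²/4.3 = 0.00002981 W
  P_R2 = (23.99 - 23.96)²/11 = 0.00007626 W
  P_R3 = (23.96 - 0)²/9100 = 0.06308 W
P_total = P_R1 + P_R2 + P_R3 = 0.06319 W

Final answer: 0.06319 W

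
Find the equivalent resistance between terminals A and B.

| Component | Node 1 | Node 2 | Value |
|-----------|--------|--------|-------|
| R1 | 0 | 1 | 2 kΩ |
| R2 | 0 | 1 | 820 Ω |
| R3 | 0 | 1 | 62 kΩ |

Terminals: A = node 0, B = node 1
Reduce the network between node 0 (A) and node 1 (B) by series/parallel combination:
  Rp1 = R1 ‖ R2 ‖ R3 (parallel, all between nodes 0 and 1) = 1/(1/2000 + 1/820 + 1/62000) = 576.2 Ω
R_eq = 576.2 Ω

Final answer: 576.2 Ω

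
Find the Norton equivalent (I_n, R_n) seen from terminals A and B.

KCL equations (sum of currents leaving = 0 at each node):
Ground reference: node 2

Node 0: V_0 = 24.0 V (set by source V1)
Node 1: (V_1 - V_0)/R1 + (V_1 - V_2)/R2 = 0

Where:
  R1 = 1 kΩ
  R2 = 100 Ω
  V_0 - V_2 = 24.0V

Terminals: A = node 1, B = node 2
Find the Thévenin equivalent first; then I_n = V_th/R_th and R_n = R_th.
Step 1 — V_th is the open-circuit voltage V_A - V_B (nothing connected across the terminals).
Nodal analysis, taking node 2 as the 0 V reference.
Source V1 fixes V_0 = 24 V.
KCL at each unknown node (sum of currents leaving = 0; resistances in Ω):
  Node 1: (V_1 - 24)/1000 + (V_1 - 0)/100 = 0
Collecting terms: 0.011 × V_1 = 0.024  =>  V_1 = 2.182 V
V_th = V_1 - V_2 = 2.182 - 0 = 2.182 V
Step 2 — R_th: zero the source — replace V1 by a short circuit (node 2 merges into node 0) — and find the resistance seen between A (node 1) and B (node 0).
Reduce the network between node 1 (A) and node 0 (B) by series/parallel combination:
  Rp1 = R1 ‖ R2 (parallel, both between nodes 0 and 1) = 1/(1/1000 + 1/100) = 90.91 Ω
R_th = 90.91 Ω
I_n = V_th/R_th = 2.182/90.91 = 0.024 A, and R_n = R_th = 90.91 Ω

Final answer: I_n = 0.024 A, R_n = 90.91 Ω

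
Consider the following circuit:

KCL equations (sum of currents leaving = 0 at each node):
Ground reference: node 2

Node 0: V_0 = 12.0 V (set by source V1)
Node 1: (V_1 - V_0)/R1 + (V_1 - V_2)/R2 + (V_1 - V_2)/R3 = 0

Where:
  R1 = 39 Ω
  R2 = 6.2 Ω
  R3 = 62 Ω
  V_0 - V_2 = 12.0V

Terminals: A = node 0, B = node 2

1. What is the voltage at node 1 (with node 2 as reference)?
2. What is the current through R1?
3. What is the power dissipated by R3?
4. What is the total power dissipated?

Nodal analysis, taking node 2 as the 0 V reference.
Source V1 fixes V_0 = 12 V.
KCL at each unknown node (sum of currents leaving = 0; resistances in Ω):
  Node 1: (V_1 - 12)/39 + (V_1 - 0)/6.2 + (V_1 - 0)/62 = 0
Collecting terms: 0.2031 × V_1 = 0.3077  =>  V_1 = 1.515 V
Part 1:
  Read off the nodal solution: V_1 = 1.515 V
Part 2:
  I_R1 = (V_0 - V_1)/R1 = (12 - 1.515)/39 = 0.2688 A
  Magnitude: I_R1 = 0.2688 A
Part 3:
  I_R3 = (V_1 - V_2)/R3 = (1.515 - 0)/62 = 0.02444 A
  P_R3 = I_R3² × R3 = (0.02444)² × 62 = 0.03703 W
Part 4:
  Power in each resistor, P = (ΔV)²/R:
    P_R1 = (12 - 1.515)²/39 = 2.819 W
    P_R2 = (1.515 - 0)²/6.2 = 0.3703 W
    P_R3 = (1.515 - 0)²/62 = 0.03703 W
  P_total = P_R1 + P_R2 + P_R3 = 3.226 W

Final answers:
1. V_1 = 1.515 V
2. I_R1 = 0.2688 A
3. P_R3 = 0.03703 W
4. P_total = 3.226 W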